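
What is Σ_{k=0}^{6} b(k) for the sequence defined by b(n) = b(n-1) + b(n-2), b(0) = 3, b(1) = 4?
Computing the sequence terms: 3, 4, 7, 11, 18, 29, 47
Adding these values together:

119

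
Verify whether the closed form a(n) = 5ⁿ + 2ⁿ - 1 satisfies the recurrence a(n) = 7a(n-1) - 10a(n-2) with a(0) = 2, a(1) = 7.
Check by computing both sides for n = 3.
From the recurrence with a(0) = 2, a(1) = 7:
  a(0) = 2, a(1) = 7, a(2) = 29, a(3) = 133
  so the recurrence gives a(3) = 133.
From the proposed closed form a(n) = 5ⁿ + 2ⁿ - 1:
  a(3) = 132.
The recurrence gives 133 but the closed form gives 132, so the closed form does not satisfy the recurrence.

No, the closed form is incorrect.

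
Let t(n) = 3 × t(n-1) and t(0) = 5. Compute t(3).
Computing step by step:
t(0) = 5
t(1) = 3 × 5 = 15
t(2) = 3 × 15 = 45
t(3) = 3 × 45 = 135

135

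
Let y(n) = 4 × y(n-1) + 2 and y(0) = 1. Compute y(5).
Computing step by step:
y(0) = 1
y(1) = 4 × 1 + 2 = 6
y(2) = 4 × 6 + 2 = 26
y(3) = 4 × 26 + 2 = 106
y(4) = 4 × 106 + 2 = 426
y(5) = 4 × 426 + 2 = 1706

1706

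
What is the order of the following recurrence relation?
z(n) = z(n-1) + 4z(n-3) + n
The order is the largest lag k for which z(n-k) appears. Here the deepest term is z(n-3) (the n term is non-homogeneous and does not affect the order), so the order is 3.

Order 3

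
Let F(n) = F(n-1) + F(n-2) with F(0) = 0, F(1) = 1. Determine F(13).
Computing the sequence terms:
0, 1, 1, 2, 3, 5, 8, 13, 21, 34, 55, 89, 144, 233

233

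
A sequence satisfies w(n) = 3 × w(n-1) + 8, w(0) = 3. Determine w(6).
Computing step by step:
w(0) = 3
w(1) = 3 × 3 + 8 = 17
w(2) = 3 × 17 + 8 = 59
w(3) = 3 × 59 + 8 = 185
w(4) = 3 × 185 + 8 = 563
w(5) = 3 × 563 + 8 = 1697
w(6) = 3 × 1697 + 8 = 5099

5099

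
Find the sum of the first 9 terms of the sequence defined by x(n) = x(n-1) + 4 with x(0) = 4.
Computing the sequence terms: 4, 8, 12, 16, 20, 24, 28, 32, 36
Adding these values together:

180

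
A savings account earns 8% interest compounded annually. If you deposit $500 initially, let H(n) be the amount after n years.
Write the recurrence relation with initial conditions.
Each year the balance grows by 8%, i.e. is multiplied by 1 + 8/100 = 1.08, so H(n) = 1.08 × H(n-1). The initial deposit gives H(0) = 500.
Unrolling gives the closed form H(n) = 500 × (1.08)ⁿ.

H(n) = 1.08 × H(n-1), H(0) = 500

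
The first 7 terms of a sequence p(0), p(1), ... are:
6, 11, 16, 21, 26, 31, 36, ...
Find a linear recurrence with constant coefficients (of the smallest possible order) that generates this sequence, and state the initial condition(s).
Look for the lowest-order linear relation among consecutive terms.
Observation: consecutive differences are constant (= 5).
Check at n=2: 1·11 + 5 = 16. ✓

p(n) = p(n-1) + 5, p(0) = 6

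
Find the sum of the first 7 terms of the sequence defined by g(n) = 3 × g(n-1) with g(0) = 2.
Computing the sequence terms: 2, 6, 18, 54, 162, 486, 1458
Adding these values together:

2186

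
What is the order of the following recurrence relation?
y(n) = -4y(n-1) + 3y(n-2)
The order is the largest lag k for which y(n-k) appears. Here the deepest term is y(n-2), so the order is 2.

Order 2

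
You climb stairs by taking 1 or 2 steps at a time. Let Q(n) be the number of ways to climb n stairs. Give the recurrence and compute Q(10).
Condition on the size of the last step (1 to 2): before it there were n-1, …, n-2 stairs climbed, and these cases are disjoint, so Q(n) = Q(n-1) + Q(n-2) (Fibonacci-type sequence).
Initial conditions by direct count (compositions of i into parts ≤ 2): Q(1) = 1; Q(2) = 2.
Iterating the recurrence: Q(3) = 3, Q(4) = 5, Q(5) = 8, Q(6) = 13, Q(7) = 21, Q(8) = 34, Q(9) = 55, Q(10) = 89.

Q(n) = Q(n-1) + Q(n-2), Q(1) = 1, Q(2) = 2; Q(10) = 89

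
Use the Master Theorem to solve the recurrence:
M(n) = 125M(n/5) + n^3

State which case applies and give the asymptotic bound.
Master Theorem template: M(n) = a·M(n/b) + f(n).
Here: a=125, b=5, f(n)=n^3
Compute log_b(a) = log_5(125) = 3.
f(n) = n^3 = Θ(n^3). Case 2: M(n) = Θ(n^3 log n).

Case 2: M(n) = Θ(n^3 log n)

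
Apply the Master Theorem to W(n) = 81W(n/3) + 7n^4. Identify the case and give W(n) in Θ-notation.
Master Theorem template: W(n) = a·W(n/b) + f(n).
Here: a=81, b=3, f(n)=7n^4
Compute log_b(a) = log_3(81) = 4.
f(n) = 7n^4 = Θ(n^4). Case 2: W(n) = Θ(n^4 log n).

Case 2: W(n) = Θ(n^4 log n)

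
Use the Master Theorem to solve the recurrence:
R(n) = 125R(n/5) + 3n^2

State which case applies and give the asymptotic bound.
Master Theorem template: R(n) = a·R(n/b) + f(n).
Here: a=125, b=5, f(n)=3n^2
Compute log_b(a) = log_5(125) = 3.
f(n) = 3n^2 = O(n^(3-ε)) with ε = 1. Case 1: R(n) = Θ(n^log_b(a)) = Θ(n^3).

Case 1: R(n) = Θ(n^3)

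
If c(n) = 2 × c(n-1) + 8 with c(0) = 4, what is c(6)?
Computing step by step:
c(0) = 4
c(1) = 2 × 4 + 8 = 16
c(2) = 2 × 16 + 8 = 40
c(3) = 2 × 40 + 8 = 88
c(4) = 2 × 88 + 8 = 184
c(5) = 2 × 184 + 8 = 376
c(6) = 2 × 376 + 8 = 760

760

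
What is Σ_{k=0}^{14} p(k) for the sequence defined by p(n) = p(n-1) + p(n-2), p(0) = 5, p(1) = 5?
Computing the sequence terms: 5, 5, 10, 15, 25, 40, 65, 105, 170, 275, 445, 720, 1165, 1885, 3050
Adding these values together:

7980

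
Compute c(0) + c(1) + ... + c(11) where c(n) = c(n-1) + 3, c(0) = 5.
Computing the sequence terms: 5, 8, 11, 14, 17, 20, 23, 26, 29, 32, 35, 38
Adding these values together:

258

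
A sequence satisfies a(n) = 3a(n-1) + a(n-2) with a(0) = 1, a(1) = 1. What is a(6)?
Computing the sequence terms:
1, 1, 4, 13, 43, 142, 469

469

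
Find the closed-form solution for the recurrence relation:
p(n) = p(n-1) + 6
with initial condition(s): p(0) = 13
Recurrence: p(n) = p(n-1) + 6, initial: p(0) = 13.
Each step adds 6, so p(n) = p(0) + 6n = 6n + 13.

p(n) = 6n + 13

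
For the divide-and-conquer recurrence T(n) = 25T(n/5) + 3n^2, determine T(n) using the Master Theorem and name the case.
Master Theorem template: T(n) = a·T(n/b) + f(n).
Here: a=25, b=5, f(n)=3n^2
Compute log_b(a) = log_5(25) = 2.
f(n) = 3n^2 = Θ(n^2). Case 2: T(n) = Θ(n^2 log n).

Case 2: T(n) = Θ(n^2 log n)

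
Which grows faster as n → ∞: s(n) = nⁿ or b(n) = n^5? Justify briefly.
Comparing growth rates:
Growth-rate hierarchy: log n ≺ any polynomial ≺ any exponential cⁿ (c>1) ≺ n! ≺ nⁿ.
super-exponential nⁿ dominates polynomial degree 5 asymptotically.

s(n) grows faster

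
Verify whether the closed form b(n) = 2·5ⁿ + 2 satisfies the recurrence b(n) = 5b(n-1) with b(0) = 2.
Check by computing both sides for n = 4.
From the recurrence with b(0) = 2:
  b(0) = 2, b(1) = 10, b(2) = 50, b(3) = 250, b(4) = 1250
  so the recurrence gives b(4) = 1250.
From the proposed closed form b(n) = 2·5ⁿ + 2:
  b(4) = 1252.
The recurrence gives 1250 but the closed form gives 1252, so the closed form does not satisfy the recurrence.

No, the closed form is incorrect.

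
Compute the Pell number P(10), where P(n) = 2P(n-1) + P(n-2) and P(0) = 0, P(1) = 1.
Computing the sequence terms:
0, 1, 2, 5, 12, 29, 70, 169, 408, 985, 2378

2378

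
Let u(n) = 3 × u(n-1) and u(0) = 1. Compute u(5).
Computing step by step:
u(0) = 1
u(1) = 3 × 1 = 3
u(2) = 3 × 3 = 9
u(3) = 3 × 9 = 27
u(4) = 3 × 27 = 81
u(5) = 3 × 81 = 243

243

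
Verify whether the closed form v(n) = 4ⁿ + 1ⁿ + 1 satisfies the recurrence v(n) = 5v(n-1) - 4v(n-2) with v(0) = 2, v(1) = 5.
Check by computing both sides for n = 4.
From the recurrence with v(0) = 2, v(1) = 5:
  v(0) = 2, v(1) = 5, v(2) = 17, v(3) = 65, v(4) = 257
  so the recurrence gives v(4) = 257.
From the proposed closed form v(n) = 4ⁿ + 1ⁿ + 1:
  v(4) = 258.
The recurrence gives 257 but the closed form gives 258, so the closed form does not satisfy the recurrence.

No, the closed form is incorrect.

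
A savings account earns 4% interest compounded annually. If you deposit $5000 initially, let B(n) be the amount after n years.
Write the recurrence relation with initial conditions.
Each year the balance grows by 4%, i.e. is multiplied by 1 + 4/100 = 1.04, so B(n) = 1.04 × B(n-1). The initial deposit gives B(0) = 5000.
Unrolling gives the closed form B(n) = 5000 × (1.04)ⁿ.

B(n) = 1.04 × B(n-1), B(0) = 5000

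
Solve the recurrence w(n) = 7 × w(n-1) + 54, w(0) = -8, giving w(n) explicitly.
Recurrence: w(n) = 7 × w(n-1) + 54, initial: w(0) = -8.
Try w(n) = A·7ⁿ + C. Substituting: A·7ⁿ + C = 7(A·7ⁿ⁻¹ + C) + 54 = A·7ⁿ + 7C + 54, so C = 7C + 54, giving C = -9. Then w(0) = A - 9 = -8 gives A = 1.

w(n) = 7ⁿ - 9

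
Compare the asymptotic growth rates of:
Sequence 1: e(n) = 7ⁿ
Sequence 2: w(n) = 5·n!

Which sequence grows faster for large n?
Comparing growth rates:
Growth-rate hierarchy: log n ≺ any polynomial ≺ any exponential cⁿ (c>1) ≺ n! ≺ nⁿ.
factorial dominates exponential base 7 asymptotically.

w(n) grows faster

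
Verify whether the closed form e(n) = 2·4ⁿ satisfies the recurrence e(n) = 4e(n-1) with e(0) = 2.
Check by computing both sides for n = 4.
From the recurrence with e(0) = 2:
  e(0) = 2, e(1) = 8, e(2) = 32, e(3) = 128, e(4) = 512
  so the recurrence gives e(4) = 512.
From the proposed closed form e(n) = 2·4ⁿ:
  e(4) = 512.
Both sides give 512 at n = 4, and the initial condition(s) match, so the closed form is consistent.

Yes, the closed form is correct.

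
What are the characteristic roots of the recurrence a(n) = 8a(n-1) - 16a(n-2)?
Substitute a(n) = rⁿ and divide through by rⁿ⁻²: r² - 8r + 16 = 0
Factor: (r - 4)² = 0, so r = 4 (double root).
General solution: a(n) = (A + Bn)·4ⁿ

Characteristic: r² - 8r + 16 = 0, Roots: r = 4 (double root)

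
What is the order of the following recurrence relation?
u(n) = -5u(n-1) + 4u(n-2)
The order is the largest lag k for which u(n-k) appears. Here the deepest term is u(n-2), so the order is 2.

Order 2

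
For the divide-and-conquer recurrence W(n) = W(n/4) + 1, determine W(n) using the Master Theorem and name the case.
Master Theorem template: W(n) = a·W(n/b) + f(n).
Here: a=1, b=4, f(n)=1
Compute log_b(a) = log_4(1) = 0.
f(n) = 1 = Θ(1). Case 2: W(n) = Θ(log n).

Case 2: W(n) = Θ(log n)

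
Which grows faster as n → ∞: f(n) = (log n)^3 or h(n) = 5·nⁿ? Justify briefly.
Comparing growth rates:
Growth-rate hierarchy: log n ≺ any polynomial ≺ any exponential cⁿ (c>1) ≺ n! ≺ nⁿ.
super-exponential nⁿ dominates polylogarithmic (log n)^3 asymptotically.

h(n) grows faster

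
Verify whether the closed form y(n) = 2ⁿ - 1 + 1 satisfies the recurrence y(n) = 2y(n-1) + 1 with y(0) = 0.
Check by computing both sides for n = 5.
From the recurrence with y(0) = 0:
  y(0) = 0, y(1) = 1, y(2) = 3, y(3) = 7, y(4) = 15, y(5) = 31
  so the recurrence gives y(5) = 31.
From the proposed closed form y(n) = 2ⁿ - 1 + 1:
  y(5) = 32.
The recurrence gives 31 but the closed form gives 32, so the closed form does not satisfy the recurrence.

No, the closed form is incorrect.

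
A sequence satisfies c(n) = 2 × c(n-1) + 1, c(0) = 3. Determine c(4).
Computing step by step:
c(0) = 3
c(1) = 2 × 3 + 1 = 7
c(2) = 2 × 7 + 1 = 15
c(3) = 2 × 15 + 1 = 31
c(4) = 2 × 31 + 1 = 63

63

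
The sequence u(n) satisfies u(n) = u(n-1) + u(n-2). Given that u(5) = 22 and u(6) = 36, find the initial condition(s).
Work backwards using u(k) = u(k+2) - u(k+1):
u(4) = u(6) - u(5) = 36 - 22 = 14
u(3) = u(5) - u(4) = 22 - 14 = 8
u(2) = u(4) - u(3) = 14 - 8 = 6
u(1) = u(3) - u(2) = 8 - 6 = 2
u(0) = u(2) - u(1) = 6 - 2 = 4

u(0) = 4, u(1) = 2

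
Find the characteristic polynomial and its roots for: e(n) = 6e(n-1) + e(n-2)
Substitute e(n) = rⁿ and divide through by rⁿ⁻²: r² - 6r - 1 = 0
Discriminant: 6² + 4·1 = 40, not a perfect square, so by the quadratic formula r = (6 ± √40)/2.
General solution: e(n) = A·r₁ⁿ + B·r₂ⁿ where r₁,r₂ = (6 ± √40)/2

Characteristic: r² - 6r - 1 = 0, Roots: r = (6 ± √40)/2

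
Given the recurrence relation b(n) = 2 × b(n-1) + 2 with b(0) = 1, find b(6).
Computing step by step:
b(0) = 1
b(1) = 2 × 1 + 2 = 4
b(2) = 2 × 4 + 2 = 10
b(3) = 2 × 10 + 2 = 22
b(4) = 2 × 22 + 2 = 46
b(5) = 2 × 46 + 2 = 94
b(6) = 2 × 94 + 2 = 190

190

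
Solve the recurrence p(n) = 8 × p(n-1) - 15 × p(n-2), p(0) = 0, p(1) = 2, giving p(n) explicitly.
Recurrence: p(n) = 8 × p(n-1) - 15 × p(n-2), initial: p(0) = 0, p(1) = 2.
Characteristic equation: r² - 8r + 15 = 0, which factors as (r - 5)(r - 3) = 0, so r = 5, 3. General solution p(n) = A·5ⁿ + B·3ⁿ. From p(0) = 0: A + B = 0. From p(1) = 2: 5A + 3B = 2. Solving gives A = 1, B = -1.

p(n) = 5ⁿ - 3ⁿ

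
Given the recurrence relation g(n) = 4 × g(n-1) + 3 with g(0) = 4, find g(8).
Computing step by step:
g(0) = 4
g(1) = 4 × 4 + 3 = 19
g(2) = 4 × 19 + 3 = 79
g(3) = 4 × 79 + 3 = 319
g(4) = 4 × 319 + 3 = 1279
g(5) = 4 × 1279 + 3 = 5119
g(6) = 4 × 5119 + 3 = 20479
g(7) = 4 × 20479 + 3 = 81919
g(8) = 4 × 81919 + 3 = 327679

327679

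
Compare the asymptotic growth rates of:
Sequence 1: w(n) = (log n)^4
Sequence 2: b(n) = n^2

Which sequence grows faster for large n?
Comparing growth rates:
Growth-rate hierarchy: log n ≺ any polynomial ≺ any exponential cⁿ (c>1) ≺ n! ≺ nⁿ.
polynomial degree 2 dominates polylogarithmic (log n)^4 asymptotically.

b(n) grows faster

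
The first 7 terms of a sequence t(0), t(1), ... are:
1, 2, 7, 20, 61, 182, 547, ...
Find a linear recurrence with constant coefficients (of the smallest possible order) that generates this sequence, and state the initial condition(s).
Look for the lowest-order linear relation among consecutive terms.
Observation: t(n) - 2·t(n-1) - (3)·t(n-2) = 0 holds for the shown terms, and no order-1 relation t(n) = α·t(n-1) + β fits.
Check at n=3: 2·7 + (3)·2 = 20. ✓

t(n) = 2t(n-1) + 3t(n-2), t(0) = 1, t(1) = 2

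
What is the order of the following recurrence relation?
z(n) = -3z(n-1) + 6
The order is the largest lag k for which z(n-k) appears. Here the deepest term is z(n-1) (the 6 term is non-homogeneous and does not affect the order), so the order is 1.

Order 1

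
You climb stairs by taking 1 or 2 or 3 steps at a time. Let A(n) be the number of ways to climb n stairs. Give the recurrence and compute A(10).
Condition on the size of the last step (1 to 3): before it there were n-1, …, n-3 stairs climbed, and these cases are disjoint, so A(n) = A(n-1) + A(n-2) + A(n-3) (order-3 linear recurrence).
Initial conditions by direct count (compositions of i into parts ≤ 3): A(1) = 1; A(2) = 2; A(3) = 4.
Iterating the recurrence: A(4) = 7, A(5) = 13, A(6) = 24, A(7) = 44, A(8) = 81, A(9) = 149, A(10) = 274.

A(n) = A(n-1) + A(n-2) + A(n-3), A(1) = 1, A(2) = 2, A(3) = 4; A(10) = 274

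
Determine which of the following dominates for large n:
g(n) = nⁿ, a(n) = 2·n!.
Comparing growth rates:
Growth-rate hierarchy: log n ≺ any polynomial ≺ any exponential cⁿ (c>1) ≺ n! ≺ nⁿ.
super-exponential nⁿ dominates factorial asymptotically.

g(n) grows faster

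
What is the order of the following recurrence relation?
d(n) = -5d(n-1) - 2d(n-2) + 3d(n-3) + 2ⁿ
The order is the largest lag k for which d(n-k) appears. Here the deepest term is d(n-3) (the 2ⁿ term is non-homogeneous and does not affect the order), so the order is 3.

Order 3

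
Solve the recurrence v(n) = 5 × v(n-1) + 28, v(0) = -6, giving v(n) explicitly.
Recurrence: v(n) = 5 × v(n-1) + 28, initial: v(0) = -6.
Try v(n) = A·5ⁿ + C. Substituting: A·5ⁿ + C = 5(A·5ⁿ⁻¹ + C) + 28 = A·5ⁿ + 5C + 28, so C = 5C + 28, giving C = -7. Then v(0) = A - 7 = -6 gives A = 1.

v(n) = 5ⁿ - 7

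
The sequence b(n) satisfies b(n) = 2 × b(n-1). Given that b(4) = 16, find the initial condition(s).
In general b(n) = 2ⁿ · b(0). At n = 4: b(0) = b(4) / 2^4 = 16 / 16 = 1.

b(0) = 1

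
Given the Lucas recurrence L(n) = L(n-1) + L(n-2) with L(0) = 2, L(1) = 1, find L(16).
Computing the sequence terms:
2, 1, 3, 4, 7, 11, 18, 29, 47, 76, 123, 199, 322, 521, 843, 1364, 2207

2207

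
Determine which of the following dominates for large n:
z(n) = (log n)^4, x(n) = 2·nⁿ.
Comparing growth rates:
Growth-rate hierarchy: log n ≺ any polynomial ≺ any exponential cⁿ (c>1) ≺ n! ≺ nⁿ.
super-exponential nⁿ dominates polylogarithmic (log n)^4 asymptotically.

x(n) grows faster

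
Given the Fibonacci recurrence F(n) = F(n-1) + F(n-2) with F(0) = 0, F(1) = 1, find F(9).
Computing the sequence terms:
0, 1, 1, 2, 3, 5, 8, 13, 21, 34

34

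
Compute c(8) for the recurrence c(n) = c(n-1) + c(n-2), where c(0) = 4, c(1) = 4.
Computing the sequence terms:
4, 4, 8, 12, 20, 32, 52, 84, 136

136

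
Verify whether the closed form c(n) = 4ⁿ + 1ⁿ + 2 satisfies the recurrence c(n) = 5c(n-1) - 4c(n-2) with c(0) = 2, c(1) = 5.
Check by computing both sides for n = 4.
From the recurrence with c(0) = 2, c(1) = 5:
  c(0) = 2, c(1) = 5, c(2) = 17, c(3) = 65, c(4) = 257
  so the recurrence gives c(4) = 257.
From the proposed closed form c(n) = 4ⁿ + 1ⁿ + 2:
  c(4) = 259.
The recurrence gives 257 but the closed form gives 259, so the closed form does not satisfy the recurrence.

No, the closed form is incorrect.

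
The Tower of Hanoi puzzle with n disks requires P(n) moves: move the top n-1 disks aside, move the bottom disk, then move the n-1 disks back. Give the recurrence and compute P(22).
Moving n disks = move the top n-1 disks aside (P(n-1) moves) + move the largest disk (1 move) + move the n-1 disks back on top (P(n-1) moves), so P(n) = 2P(n-1) + 1, with P(1) = 1 (a single disk takes one move).
First terms: 1, 3, 7, 15, 31, 63, … — each is one less than a power of 2. Indeed P(n) + 1 = 2(P(n-1) + 1) with P(1) + 1 = 2, so P(n) + 1 = 2ⁿ and P(n) = 2ⁿ - 1.
Hence P(22) = 2^22 - 1 = 4194304 - 1 = 4194303.

P(n) = 2P(n-1) + 1, P(1) = 1; P(22) = 4194303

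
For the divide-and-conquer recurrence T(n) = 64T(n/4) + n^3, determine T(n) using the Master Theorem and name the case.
Master Theorem template: T(n) = a·T(n/b) + f(n).
Here: a=64, b=4, f(n)=n^3
Compute log_b(a) = log_4(64) = 3.
f(n) = n^3 = Θ(n^3). Case 2: T(n) = Θ(n^3 log n).

Case 2: T(n) = Θ(n^3 log n)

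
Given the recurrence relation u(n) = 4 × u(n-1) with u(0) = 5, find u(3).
Computing step by step:
u(0) = 5
u(1) = 4 × 5 = 20
u(2) = 4 × 20 = 80
u(3) = 4 × 80 = 320

320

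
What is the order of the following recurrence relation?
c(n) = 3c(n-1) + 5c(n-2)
The order is the largest lag k for which c(n-k) appears. Here the deepest term is c(n-2), so the order is 2.

Order 2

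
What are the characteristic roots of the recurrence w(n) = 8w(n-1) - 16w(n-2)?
Substitute w(n) = rⁿ and divide through by rⁿ⁻²: r² - 8r + 16 = 0
Factor: (r - 4)² = 0, so r = 4 (double root).
General solution: w(n) = (A + Bn)·4ⁿ

Characteristic: r² - 8r + 16 = 0, Roots: r = 4 (double root)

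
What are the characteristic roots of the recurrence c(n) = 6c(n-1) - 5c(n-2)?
Substitute c(n) = rⁿ and divide through by rⁿ⁻²: r² - 6r + 5 = 0
Factor: (r - 5)(r - 1) = 0, so r = 5, 1.
General solution: c(n) = A·5ⁿ + B·1ⁿ

Characteristic: r² - 6r + 5 = 0, Roots: r = 5, 1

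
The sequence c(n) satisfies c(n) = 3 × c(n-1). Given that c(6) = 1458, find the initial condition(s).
In general c(n) = 3ⁿ · c(0). At n = 6: c(0) = c(6) / 3^6 = 1458 / 729 = 2.

c(0) = 2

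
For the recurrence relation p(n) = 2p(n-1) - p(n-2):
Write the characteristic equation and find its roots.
Substitute p(n) = rⁿ and divide through by rⁿ⁻²: r² - 2r + 1 = 0
Factor: (r - 1)² = 0, so r = 1 (double root).
General solution: p(n) = (A + Bn)·1ⁿ

Characteristic: r² - 2r + 1 = 0, Roots: r = 1 (double root)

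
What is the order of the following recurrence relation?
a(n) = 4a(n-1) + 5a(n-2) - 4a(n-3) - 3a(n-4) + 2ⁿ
The order is the largest lag k for which a(n-k) appears. Here the deepest term is a(n-4) (the 2ⁿ term is non-homogeneous and does not affect the order), so the order is 4.

Order 4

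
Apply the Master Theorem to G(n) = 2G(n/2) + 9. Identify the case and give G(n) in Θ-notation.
Master Theorem template: G(n) = a·G(n/b) + f(n).
Here: a=2, b=2, f(n)=9
Compute log_b(a) = log_2(2) = 1.
f(n) = 9 = O(n^(1-ε)) with ε = 1. Case 1: G(n) = Θ(n^log_b(a)) = Θ(n).

Case 1: G(n) = Θ(n)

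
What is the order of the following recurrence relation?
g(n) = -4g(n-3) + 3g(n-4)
The order is the largest lag k for which g(n-k) appears. Here the deepest term is g(n-4), so the order is 4.

Order 4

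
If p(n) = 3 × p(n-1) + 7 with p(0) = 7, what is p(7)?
Computing step by step:
p(0) = 7
p(1) = 3 × 7 + 7 = 28
p(2) = 3 × 28 + 7 = 91
p(3) = 3 × 91 + 7 = 280
p(4) = 3 × 280 + 7 = 847
p(5) = 3 × 847 + 7 = 2548
p(6) = 3 × 2548 + 7 = 7651
p(7) = 3 × 7651 + 7 = 22960

22960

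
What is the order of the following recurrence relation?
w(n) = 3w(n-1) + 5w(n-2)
The order is the largest lag k for which w(n-k) appears. Here the deepest term is w(n-2), so the order is 2.

Order 2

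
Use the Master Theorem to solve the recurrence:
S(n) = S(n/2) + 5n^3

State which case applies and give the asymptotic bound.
Master Theorem template: S(n) = a·S(n/b) + f(n).
Here: a=1, b=2, f(n)=5n^3
Compute log_b(a) = log_2(1) = 0.
f(n) = 5n^3 = Ω(n^(0+ε)) with ε = 3, and the regularity condition holds (a·f(n/b) = (a/b^3)·f(n) with a/b^3 = 2^-3 < 1). Case 3: S(n) = Θ(f(n)) = Θ(n^3).

Case 3: S(n) = Θ(n^3)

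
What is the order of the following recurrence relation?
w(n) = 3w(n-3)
The order is the largest lag k for which w(n-k) appears. Here the deepest term is w(n-3), so the order is 3.

Order 3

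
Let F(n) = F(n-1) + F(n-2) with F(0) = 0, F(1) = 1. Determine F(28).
Computing the sequence terms:
0, 1, 1, 2, 3, 5, 8, 13, 21, 34, 55, 89, 144, 233, 377, 610, 987, 1597, 2584, 4181, 6765, 10946, 17711, 28657, 46368, 75025, 121393, 196418, 317811

317811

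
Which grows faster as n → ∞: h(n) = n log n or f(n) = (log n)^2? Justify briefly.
Comparing growth rates:
Growth-rate hierarchy: log n ≺ any polynomial ≺ any exponential cⁿ (c>1) ≺ n! ≺ nⁿ.
polynomial degree 1 (with log factor) dominates polylogarithmic (log n)^2 asymptotically.

h(n) grows faster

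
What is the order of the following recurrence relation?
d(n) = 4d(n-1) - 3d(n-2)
The order is the largest lag k for which d(n-k) appears. Here the deepest term is d(n-2), so the order is 2.

Order 2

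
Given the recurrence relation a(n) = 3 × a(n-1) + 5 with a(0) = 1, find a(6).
Computing step by step:
a(0) = 1
a(1) = 3 × 1 + 5 = 8
a(2) = 3 × 8 + 5 = 29
a(3) = 3 × 29 + 5 = 92
a(4) = 3 × 92 + 5 = 281
a(5) = 3 × 281 + 5 = 848
a(6) = 3 × 848 + 5 = 2549

2549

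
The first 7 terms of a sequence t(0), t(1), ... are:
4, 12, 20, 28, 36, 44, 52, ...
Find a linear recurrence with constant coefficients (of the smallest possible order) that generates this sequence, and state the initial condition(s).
Look for the lowest-order linear relation among consecutive terms.
Observation: consecutive differences are constant (= 8).
Check at n=2: 1·12 + 8 = 20. ✓

t(n) = t(n-1) + 8, t(0) = 4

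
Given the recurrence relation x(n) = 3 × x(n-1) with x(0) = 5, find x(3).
Computing step by step:
x(0) = 5
x(1) = 3 × 5 = 15
x(2) = 3 × 15 = 45
x(3) = 3 × 45 = 135

135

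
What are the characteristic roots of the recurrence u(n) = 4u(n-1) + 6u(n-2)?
Substitute u(n) = rⁿ and divide through by rⁿ⁻²: r² - 4r - 6 = 0
Discriminant: 4² + 4·6 = 40, not a perfect square, so by the quadratic formula r = (4 ± √40)/2.
General solution: u(n) = A·r₁ⁿ + B·r₂ⁿ where r₁,r₂ = (4 ± √40)/2

Characteristic: r² - 4r - 6 = 0, Roots: r = (4 ± √40)/2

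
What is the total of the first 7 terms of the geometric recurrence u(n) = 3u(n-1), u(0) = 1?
Computing the sequence terms: 1, 3, 9, 27, 81, 243, 729
Adding these values together:

1093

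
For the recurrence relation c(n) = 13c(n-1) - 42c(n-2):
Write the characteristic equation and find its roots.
Substitute c(n) = rⁿ and divide through by rⁿ⁻²: r² - 13r + 42 = 0
Factor: (r - 6)(r - 7) = 0, so r = 6, 7.
General solution: c(n) = A·6ⁿ + B·7ⁿ

Characteristic: r² - 13r + 42 = 0, Roots: r = 6, 7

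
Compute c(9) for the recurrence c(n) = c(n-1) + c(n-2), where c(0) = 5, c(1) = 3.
Computing the sequence terms:
5, 3, 8, 11, 19, 30, 49, 79, 128, 207

207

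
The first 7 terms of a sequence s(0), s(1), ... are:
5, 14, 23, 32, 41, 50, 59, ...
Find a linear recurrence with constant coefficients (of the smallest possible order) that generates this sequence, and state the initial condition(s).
Look for the lowest-order linear relation among consecutive terms.
Observation: consecutive differences are constant (= 9).
Check at n=2: 1·14 + 9 = 23. ✓

s(n) = s(n-1) + 9, s(0) = 5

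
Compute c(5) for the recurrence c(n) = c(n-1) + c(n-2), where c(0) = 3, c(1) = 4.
Computing the sequence terms:
3, 4, 7, 11, 18, 29

29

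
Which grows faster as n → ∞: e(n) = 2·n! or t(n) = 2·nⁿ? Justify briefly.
Comparing growth rates:
Growth-rate hierarchy: log n ≺ any polynomial ≺ any exponential cⁿ (c>1) ≺ n! ≺ nⁿ.
super-exponential nⁿ dominates factorial asymptotically.

t(n) grows faster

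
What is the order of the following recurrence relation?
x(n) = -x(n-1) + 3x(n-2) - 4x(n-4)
The order is the largest lag k for which x(n-k) appears. Here the deepest term is x(n-4), so the order is 4.

Order 4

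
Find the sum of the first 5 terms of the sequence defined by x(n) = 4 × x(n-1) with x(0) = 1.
Computing the sequence terms: 1, 4, 16, 64, 256
Adding these values together:

341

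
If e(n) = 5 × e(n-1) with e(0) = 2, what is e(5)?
Computing step by step:
e(0) = 2
e(1) = 5 × 2 = 10
e(2) = 5 × 10 = 50
e(3) = 5 × 50 = 250
e(4) = 5 × 250 = 1250
e(5) = 5 × 1250 = 6250

6250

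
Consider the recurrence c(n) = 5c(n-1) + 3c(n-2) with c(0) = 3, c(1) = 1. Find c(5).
Computing the sequence terms:
3, 1, 14, 73, 407, 2254

2254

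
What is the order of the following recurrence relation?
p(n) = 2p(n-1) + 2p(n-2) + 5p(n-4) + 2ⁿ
The order is the largest lag k for which p(n-k) appears. Here the deepest term is p(n-4) (the 2ⁿ term is non-homogeneous and does not affect the order), so the order is 4.

Order 4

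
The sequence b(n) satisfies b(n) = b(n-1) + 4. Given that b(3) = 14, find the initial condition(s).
b(3) = b(0) + 3·4, so b(0) = 14 - 12 = 2.

b(0) = 2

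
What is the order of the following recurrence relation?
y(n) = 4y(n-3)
The order is the largest lag k for which y(n-k) appears. Here the deepest term is y(n-3), so the order is 3.

Order 3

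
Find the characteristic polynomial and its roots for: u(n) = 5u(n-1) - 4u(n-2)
Substitute u(n) = rⁿ and divide through by rⁿ⁻²: r² - 5r + 4 = 0
Factor: (r - 4)(r - 1) = 0, so r = 4, 1.
General solution: u(n) = A·4ⁿ + B·1ⁿ

Characteristic: r² - 5r + 4 = 0, Roots: r = 4, 1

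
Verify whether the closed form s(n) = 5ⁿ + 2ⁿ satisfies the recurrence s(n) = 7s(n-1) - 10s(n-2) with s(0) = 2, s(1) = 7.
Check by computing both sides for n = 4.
From the recurrence with s(0) = 2, s(1) = 7:
  s(0) = 2, s(1) = 7, s(2) = 29, s(3) = 133, s(4) = 641
  so the recurrence gives s(4) = 641.
From the proposed closed form s(n) = 5ⁿ + 2ⁿ:
  s(4) = 641.
Both sides give 641 at n = 4, and the initial condition(s) match, so the closed form is consistent.

Yes, the closed form is correct.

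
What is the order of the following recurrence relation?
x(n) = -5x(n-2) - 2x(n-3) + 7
The order is the largest lag k for which x(n-k) appears. Here the deepest term is x(n-3) (the 7 term is non-homogeneous and does not affect the order), so the order is 3.

Order 3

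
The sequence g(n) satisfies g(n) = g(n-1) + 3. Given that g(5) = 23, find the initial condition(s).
g(5) = g(0) + 5·3, so g(0) = 23 - 15 = 8.

g(0) = 8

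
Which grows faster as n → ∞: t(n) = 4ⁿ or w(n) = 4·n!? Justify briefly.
Comparing growth rates:
Growth-rate hierarchy: log n ≺ any polynomial ≺ any exponential cⁿ (c>1) ≺ n! ≺ nⁿ.
factorial dominates exponential base 4 asymptotically.

w(n) grows faster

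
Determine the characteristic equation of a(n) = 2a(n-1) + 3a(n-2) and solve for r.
Substitute a(n) = rⁿ and divide through by rⁿ⁻²: r² - 2r - 3 = 0
Factor: (r - 3)(r + 1) = 0, so r = 3, -1.
General solution: a(n) = A·3ⁿ + B·(-1)ⁿ

Characteristic: r² - 2r - 3 = 0, Roots: r = 3, -1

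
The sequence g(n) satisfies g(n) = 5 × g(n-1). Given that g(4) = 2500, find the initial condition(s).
In general g(n) = 5ⁿ · g(0). At n = 4: g(0) = g(4) / 5^4 = 2500 / 625 = 4.

g(0) = 4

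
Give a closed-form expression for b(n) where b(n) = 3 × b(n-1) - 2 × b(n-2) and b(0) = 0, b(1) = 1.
Recurrence: b(n) = 3 × b(n-1) - 2 × b(n-2), initial: b(0) = 0, b(1) = 1.
Characteristic equation: r² - 3r + 2 = 0, which factors as (r - 2)(r - 1) = 0, so r = 2, 1. General solution b(n) = A·2ⁿ + B·1ⁿ. From b(0) = 0: A + B = 0. From b(1) = 1: 2A + 1B = 1. Solving gives A = 1, B = -1.

b(n) = 2ⁿ - 1ⁿ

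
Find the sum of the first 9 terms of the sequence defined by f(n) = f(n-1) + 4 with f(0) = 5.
Computing the sequence terms: 5, 9, 13, 17, 21, 25, 29, 33, 37
Adding these values together:

189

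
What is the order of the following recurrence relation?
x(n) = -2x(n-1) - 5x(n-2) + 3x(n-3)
The order is the largest lag k for which x(n-k) appears. Here the deepest term is x(n-3), so the order is 3.

Order 3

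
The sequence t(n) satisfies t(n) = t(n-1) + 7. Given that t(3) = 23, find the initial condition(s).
t(3) = t(0) + 3·7, so t(0) = 23 - 21 = 2.

t(0) = 2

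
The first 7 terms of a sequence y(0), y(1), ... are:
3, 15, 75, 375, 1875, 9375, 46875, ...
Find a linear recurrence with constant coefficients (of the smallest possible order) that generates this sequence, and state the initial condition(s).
Look for the lowest-order linear relation among consecutive terms.
Observation: each term is 5× the previous.
Check at n=2: 5·15 = 75. ✓

y(n) = 5 × y(n-1), y(0) = 3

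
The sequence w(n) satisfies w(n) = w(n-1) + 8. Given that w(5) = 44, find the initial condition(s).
w(5) = w(0) + 5·8, so w(0) = 44 - 40 = 4.

w(0) = 4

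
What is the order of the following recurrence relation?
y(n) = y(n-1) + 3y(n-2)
The order is the largest lag k for which y(n-k) appears. Here the deepest term is y(n-2), so the order is 2.

Order 2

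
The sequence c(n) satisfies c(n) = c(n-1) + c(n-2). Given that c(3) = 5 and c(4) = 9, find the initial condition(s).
Work backwards using c(k) = c(k+2) - c(k+1):
c(2) = c(4) - c(3) = 9 - 5 = 4
c(1) = c(3) - c(2) = 5 - 4 = 1
c(0) = c(2) - c(1) = 4 - 1 = 3

c(0) = 3, c(1) = 1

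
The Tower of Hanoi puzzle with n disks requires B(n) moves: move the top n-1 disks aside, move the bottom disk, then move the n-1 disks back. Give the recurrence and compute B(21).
Moving n disks = move the top n-1 disks aside (B(n-1) moves) + move the largest disk (1 move) + move the n-1 disks back on top (B(n-1) moves), so B(n) = 2B(n-1) + 1, with B(1) = 1 (a single disk takes one move).
First terms: 1, 3, 7, 15, 31, 63, … — each is one less than a power of 2. Indeed B(n) + 1 = 2(B(n-1) + 1) with B(1) + 1 = 2, so B(n) + 1 = 2ⁿ and B(n) = 2ⁿ - 1.
Hence B(21) = 2^21 - 1 = 2097152 - 1 = 2097151.

B(n) = 2B(n-1) + 1, B(1) = 1; B(21) = 2097151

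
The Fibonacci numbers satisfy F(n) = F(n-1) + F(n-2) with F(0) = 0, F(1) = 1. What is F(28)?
Computing the sequence terms:
0, 1, 1, 2, 3, 5, 8, 13, 21, 34, 55, 89, 144, 233, 377, 610, 987, 1597, 2584, 4181, 6765, 10946, 17711, 28657, 46368, 75025, 121393, 196418, 317811

317811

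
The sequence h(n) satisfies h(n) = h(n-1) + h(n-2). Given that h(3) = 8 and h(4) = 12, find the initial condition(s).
Work backwards using h(k) = h(k+2) - h(k+1):
h(2) = h(4) - h(3) = 12 - 8 = 4
h(1) = h(3) - h(2) = 8 - 4 = 4
h(0) = h(2) - h(1) = 4 - 4 = 0

h(0) = 0, h(1) = 4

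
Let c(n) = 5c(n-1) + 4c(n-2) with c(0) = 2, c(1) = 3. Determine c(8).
Computing the sequence terms:
2, 3, 23, 127, 727, 4143, 23623, 134687, 767927

767927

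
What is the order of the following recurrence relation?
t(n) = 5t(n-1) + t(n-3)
The order is the largest lag k for which t(n-k) appears. Here the deepest term is t(n-3), so the order is 3.

Order 3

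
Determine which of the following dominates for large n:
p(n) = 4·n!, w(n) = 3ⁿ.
Comparing growth rates:
Growth-rate hierarchy: log n ≺ any polynomial ≺ any exponential cⁿ (c>1) ≺ n! ≺ nⁿ.
factorial dominates exponential base 3 asymptotically.

p(n) grows faster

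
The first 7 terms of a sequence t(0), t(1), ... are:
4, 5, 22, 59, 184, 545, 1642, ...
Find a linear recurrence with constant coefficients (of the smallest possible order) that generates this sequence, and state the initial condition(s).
Look for the lowest-order linear relation among consecutive terms.
Observation: t(n) - 2·t(n-1) - (3)·t(n-2) = 0 holds for the shown terms, and no order-1 relation t(n) = α·t(n-1) + β fits.
Check at n=3: 2·22 + (3)·5 = 59. ✓

t(n) = 2t(n-1) + 3t(n-2), t(0) = 4, t(1) = 5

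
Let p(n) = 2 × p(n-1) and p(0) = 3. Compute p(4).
Computing step by step:
p(0) = 3
p(1) = 2 × 3 = 6
p(2) = 2 × 6 = 12
p(3) = 2 × 12 = 24
p(4) = 2 × 24 = 48

48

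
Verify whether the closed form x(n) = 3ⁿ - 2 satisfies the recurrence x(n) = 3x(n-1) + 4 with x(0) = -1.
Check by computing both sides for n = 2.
From the recurrence with x(0) = -1:
  x(0) = -1, x(1) = 1, x(2) = 7
  so the recurrence gives x(2) = 7.
From the proposed closed form x(n) = 3ⁿ - 2:
  x(2) = 7.
Both sides give 7 at n = 2, and the initial condition(s) match, so the closed form is consistent.

Yes, the closed form is correct.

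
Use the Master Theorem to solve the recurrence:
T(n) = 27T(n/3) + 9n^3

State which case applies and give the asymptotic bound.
Master Theorem template: T(n) = a·T(n/b) + f(n).
Here: a=27, b=3, f(n)=9n^3
Compute log_b(a) = log_3(27) = 3.
f(n) = 9n^3 = Θ(n^3). Case 2: T(n) = Θ(n^3 log n).

Case 2: T(n) = Θ(n^3 log n)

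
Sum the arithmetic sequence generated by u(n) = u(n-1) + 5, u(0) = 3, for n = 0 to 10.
Computing the sequence terms: 3, 8, 13, 18, 23, 28, 33, 38, 43, 48, 53
Adding these values together:

308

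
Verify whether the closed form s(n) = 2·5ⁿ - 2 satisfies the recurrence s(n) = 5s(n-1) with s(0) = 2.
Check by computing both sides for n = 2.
From the recurrence with s(0) = 2:
  s(0) = 2, s(1) = 10, s(2) = 50
  so the recurrence gives s(2) = 50.
From the proposed closed form s(n) = 2·5ⁿ - 2:
  s(2) = 48.
The recurrence gives 50 but the closed form gives 48, so the closed form does not satisfy the recurrence.

No, the closed form is incorrect.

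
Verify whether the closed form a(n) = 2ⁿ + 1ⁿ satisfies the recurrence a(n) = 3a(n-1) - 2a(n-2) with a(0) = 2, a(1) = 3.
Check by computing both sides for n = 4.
From the recurrence with a(0) = 2, a(1) = 3:
  a(0) = 2, a(1) = 3, a(2) = 5, a(3) = 9, a(4) = 17
  so the recurrence gives a(4) = 17.
From the proposed closed form a(n) = 2ⁿ + 1ⁿ:
  a(4) = 17.
Both sides give 17 at n = 4, and the initial condition(s) match, so the closed form is consistent.

Yes, the closed form is correct.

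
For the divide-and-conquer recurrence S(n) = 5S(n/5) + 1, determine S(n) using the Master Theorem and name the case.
Master Theorem template: S(n) = a·S(n/b) + f(n).
Here: a=5, b=5, f(n)=1
Compute log_b(a) = log_5(5) = 1.
f(n) = 1 = O(n^(1-ε)) with ε = 1. Case 1: S(n) = Θ(n^log_b(a)) = Θ(n).

Case 1: S(n) = Θ(n)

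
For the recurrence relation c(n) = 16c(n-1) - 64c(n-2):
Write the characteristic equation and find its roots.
Substitute c(n) = rⁿ and divide through by rⁿ⁻²: r² - 16r + 64 = 0
Factor: (r - 8)² = 0, so r = 8 (double root).
General solution: c(n) = (A + Bn)·8ⁿ

Characteristic: r² - 16r + 64 = 0, Roots: r = 8 (double root)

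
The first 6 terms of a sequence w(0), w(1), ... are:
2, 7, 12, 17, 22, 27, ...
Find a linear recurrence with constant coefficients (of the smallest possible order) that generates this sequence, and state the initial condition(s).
Look for the lowest-order linear relation among consecutive terms.
Observation: consecutive differences are constant (= 5).
Check at n=2: 1·7 + 5 = 12. ✓

w(n) = w(n-1) + 5, w(0) = 2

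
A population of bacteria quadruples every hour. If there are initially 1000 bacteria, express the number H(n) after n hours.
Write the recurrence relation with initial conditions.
Each hour multiplies the count by 4, so the count after n hours depends only on the count after n-1 hours: H(n) = 4 × H(n-1). The starting count gives H(0) = 1000.
Unrolling n times gives the closed form H(n) = 1000 × 4ⁿ.

H(n) = 4 × H(n-1), H(0) = 1000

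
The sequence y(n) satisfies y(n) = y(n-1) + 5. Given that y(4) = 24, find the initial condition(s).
y(4) = y(0) + 4·5, so y(0) = 24 - 20 = 4.

y(0) = 4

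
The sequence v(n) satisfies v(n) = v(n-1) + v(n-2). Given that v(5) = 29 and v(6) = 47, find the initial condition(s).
Work backwards using v(k) = v(k+2) - v(k+1):
v(4) = v(6) - v(5) = 47 - 29 = 18
v(3) = v(5) - v(4) = 29 - 18 = 11
v(2) = v(4) - v(3) = 18 - 11 = 7
v(1) = v(3) - v(2) = 11 - 7 = 4
v(0) = v(2) - v(1) = 7 - 4 = 3

v(0) = 3, v(1) = 4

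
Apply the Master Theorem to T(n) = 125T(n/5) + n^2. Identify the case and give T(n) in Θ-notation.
Master Theorem template: T(n) = a·T(n/b) + f(n).
Here: a=125, b=5, f(n)=n^2
Compute log_b(a) = log_5(125) = 3.
f(n) = n^2 = O(n^(3-ε)) with ε = 1. Case 1: T(n) = Θ(n^log_b(a)) = Θ(n^3).

Case 1: T(n) = Θ(n^3)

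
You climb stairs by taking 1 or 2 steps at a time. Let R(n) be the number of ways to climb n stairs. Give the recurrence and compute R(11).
Condition on the size of the last step (1 to 2): before it there were n-1, …, n-2 stairs climbed, and these cases are disjoint, so R(n) = R(n-1) + R(n-2) (Fibonacci-type sequence).
Initial conditions by direct count (compositions of i into parts ≤ 2): R(1) = 1; R(2) = 2.
Iterating the recurrence: R(3) = 3, R(4) = 5, R(5) = 8, R(6) = 13, R(7) = 21, R(8) = 34, R(9) = 55, R(10) = 89, R(11) = 144.

R(n) = R(n-1) + R(n-2), R(1) = 1, R(2) = 2; R(11) = 144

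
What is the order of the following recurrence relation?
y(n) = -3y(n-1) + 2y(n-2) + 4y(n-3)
The order is the largest lag k for which y(n-k) appears. Here the deepest term is y(n-3), so the order is 3.

Order 3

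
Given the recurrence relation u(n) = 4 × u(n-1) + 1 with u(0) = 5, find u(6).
Computing step by step:
u(0) = 5
u(1) = 4 × 5 + 1 = 21
u(2) = 4 × 21 + 1 = 85
u(3) = 4 × 85 + 1 = 341
u(4) = 4 × 341 + 1 = 1365
u(5) = 4 × 1365 + 1 = 5461
u(6) = 4 × 5461 + 1 = 21845

21845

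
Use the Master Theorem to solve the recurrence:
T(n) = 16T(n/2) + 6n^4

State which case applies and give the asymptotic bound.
Master Theorem template: T(n) = a·T(n/b) + f(n).
Here: a=16, b=2, f(n)=6n^4
Compute log_b(a) = log_2(16) = 4.
f(n) = 6n^4 = Θ(n^4). Case 2: T(n) = Θ(n^4 log n).

Case 2: T(n) = Θ(n^4 log n)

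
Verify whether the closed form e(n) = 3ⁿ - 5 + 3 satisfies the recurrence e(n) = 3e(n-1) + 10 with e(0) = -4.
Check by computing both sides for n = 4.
From the recurrence with e(0) = -4:
  e(0) = -4, e(1) = -2, e(2) = 4, e(3) = 22, e(4) = 76
  so the recurrence gives e(4) = 76.
From the proposed closed form e(n) = 3ⁿ - 5 + 3:
  e(4) = 79.
The recurrence gives 76 but the closed form gives 79, so the closed form does not satisfy the recurrence.

No, the closed form is incorrect.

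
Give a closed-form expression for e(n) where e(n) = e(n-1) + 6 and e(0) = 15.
Recurrence: e(n) = e(n-1) + 6, initial: e(0) = 15.
Each step adds 6, so e(n) = e(0) + 6n = 6n + 15.

e(n) = 6n + 15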